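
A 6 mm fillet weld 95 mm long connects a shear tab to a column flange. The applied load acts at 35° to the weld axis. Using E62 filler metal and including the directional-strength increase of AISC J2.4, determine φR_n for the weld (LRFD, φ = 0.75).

φR_n ≈ 137 kN

E62XX → F_EXX = 620 MPa.
t_e = 0.707 × 6 = 4.242 mm; A_we = 4.242 × 95 = 403 mm².
Directional factor: 1.0 + 0.5 sin^1.5(35°) = 1.217.
F_nw = 0.6 × 620 × 1.217 = 452.8 MPa.
φR_n = 0.75 × 452.8 × 403 × 10⁻³ = 136.9 kN.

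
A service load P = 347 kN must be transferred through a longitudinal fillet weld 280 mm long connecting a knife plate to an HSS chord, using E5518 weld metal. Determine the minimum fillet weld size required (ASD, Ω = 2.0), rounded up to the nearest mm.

w = 11 mm

E55XX → F_EXX = 550 MPa.
Total weld length L = 280 mm.
Required throat t_e = P × Ω / (0.6 F_EXX × L) = 347 × 2.0 / (0.6 × 550 × 280 × 10⁻³) = 7.511 mm.
Required leg w = t_e / 0.707 = 10.62 mm → use 11 mm.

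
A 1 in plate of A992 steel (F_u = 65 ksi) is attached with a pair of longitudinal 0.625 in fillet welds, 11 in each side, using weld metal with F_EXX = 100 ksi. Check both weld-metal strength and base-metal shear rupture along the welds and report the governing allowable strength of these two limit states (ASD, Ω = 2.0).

R_n/Ω ≈ 292 kips (weld metal governs)

t_e = 0.707 × 0.625 = 0.4419 in; L = 22 in.
Weld metal: R_n/Ω = (1/2.0) × 0.6 × 100 × 0.4419 × 22 = 291.6 kips.
Base metal (shear rupture): R_n/Ω = (1/2.0) × 0.6 × 65 × 1 × 22 = 429 kips.
Governing: weld metal.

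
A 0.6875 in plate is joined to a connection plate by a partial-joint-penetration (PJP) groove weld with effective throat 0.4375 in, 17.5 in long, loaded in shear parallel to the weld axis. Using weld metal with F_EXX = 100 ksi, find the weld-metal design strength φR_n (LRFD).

Effective throat (given) t_e = 0.4375 in.
A_we = 0.4375 × 17.5 = 7.656 in².
F_nw = 0.6 F_EXX = 60 ksi.
φR_n = 0.75 × 60 × 7.656 = 344.5 kips.

φR_n ≈ 345 kips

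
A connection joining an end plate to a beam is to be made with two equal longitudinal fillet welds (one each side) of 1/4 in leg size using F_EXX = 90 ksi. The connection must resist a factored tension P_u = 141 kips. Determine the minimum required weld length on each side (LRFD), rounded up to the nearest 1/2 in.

Throat t_e = 0.707 × 0.25 = 0.1767 in.
φr_n = 0.75 × 0.6 × 90 × 0.1767 = 7.158 kips/in.
L_req = P_u / φr_n = 141 / 7.158 = 19.7 in total.
Per side: 19.7 / 2 = 9.849 in.
Round up → use L = 10 in on each side.

L = 10 in on each side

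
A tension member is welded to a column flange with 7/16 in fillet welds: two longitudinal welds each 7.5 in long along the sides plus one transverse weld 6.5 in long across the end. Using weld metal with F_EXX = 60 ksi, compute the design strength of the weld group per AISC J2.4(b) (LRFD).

φR_n ≈ 188 kip

t_e = 0.707 × 0.4375 = 0.3093 in.
R_nwl = 0.6 × 60 × 0.3093 × 15 = 167 kip (longitudinal, 2 welds).
R_nwt = 0.6 × 60 × 0.3093 × 6.5 = 72.38 kip (transverse, base value).
(i) R_nwl + R_nwt = 239.4 kip; (ii) 0.85 R_nwl + 1.5 R_nwt = 250.5 kip.
R_n = max = 250.5 kip [governs: (ii)]; φR_n = 187.9 kip.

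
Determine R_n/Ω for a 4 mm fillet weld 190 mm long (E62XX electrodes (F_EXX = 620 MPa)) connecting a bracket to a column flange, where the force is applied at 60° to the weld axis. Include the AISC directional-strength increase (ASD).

t_e = 0.707 × 4 = 2.828 mm; A_we = 2.828 × 190 = 537.3 mm².
Directional factor: 1.0 + 0.5 sin^1.5(60°) = 1.403.
F_nw = 0.6 × 620 × 1.403 = 521.9 MPa.
R_n/Ω = (521.9 × 537.3) / 2.0 × 10⁻³ = 140.2 kN.

R_n/Ω ≈ 140 kN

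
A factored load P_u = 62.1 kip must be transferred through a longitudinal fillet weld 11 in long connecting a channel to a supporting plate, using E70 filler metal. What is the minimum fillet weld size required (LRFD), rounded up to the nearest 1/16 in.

w = 5/16 in

E70XX → F_EXX = 70 ksi.
Total weld length L = 11 in.
Required throat t_e = P_u / (φ × 0.6 F_EXX × L) = 62.1 / (0.75 × 0.6 × 70 × 11) = 0.1792 in.
Required leg w = t_e / 0.707 = 0.2535 in → use 5/16 in.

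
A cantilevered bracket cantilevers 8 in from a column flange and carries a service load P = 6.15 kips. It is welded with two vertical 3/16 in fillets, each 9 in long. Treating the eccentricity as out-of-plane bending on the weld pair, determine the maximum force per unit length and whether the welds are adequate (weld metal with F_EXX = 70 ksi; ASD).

f_max ≈ 1.85 kip/in; adequate

L_w = 2 × 9 = 18 in; section modulus (unit throat) S = 2 × L²/6 = 27 in².
Direct shear f_v = P/L_w = 6.15/18 = 0.3417 kip/in.
Moment M = P × e = 6.15 × 8 = 49.2 kip·in; bending f_b = M/S = 1.822 kip/in.
f_max = √(f_v² + f_b²) = √(0.3417² + 1.822²) = 1.854 kip/in.
r_n/Ω = (1/2.0) × 0.6 × 70 × (0.707 × 0.1875) = 2.784 kip/in → adequate.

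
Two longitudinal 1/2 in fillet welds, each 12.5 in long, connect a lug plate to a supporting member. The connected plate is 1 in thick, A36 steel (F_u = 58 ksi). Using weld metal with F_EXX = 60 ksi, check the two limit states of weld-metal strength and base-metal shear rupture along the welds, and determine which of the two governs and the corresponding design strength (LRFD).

φR_n ≈ 239 kip (weld metal governs)

t_e = 0.707 × 0.5 = 0.3535 in; L = 25 in.
Weld metal: φR_n = 0.75 × 0.6 × 60 × 0.3535 × 25 = 238.6 kip.
Base metal (shear rupture): φR_n = 0.75 × 0.6 × 58 × 1 × 25 = 652.5 kip.
Governing: weld metal.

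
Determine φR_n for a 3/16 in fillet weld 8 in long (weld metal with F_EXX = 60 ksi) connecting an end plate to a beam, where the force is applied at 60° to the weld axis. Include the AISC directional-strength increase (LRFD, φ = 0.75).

φR_n ≈ 40.2 kip

t_e = 0.707 × 0.1875 = 0.1326 in; A_we = 0.1326 × 8 = 1.06 in².
Directional factor: 1.0 + 0.5 sin^1.5(60°) = 1.403.
F_nw = 0.6 × 60 × 1.403 = 50.51 ksi.
φR_n = 0.75 × 50.51 × 1.06 = 40.17 kip.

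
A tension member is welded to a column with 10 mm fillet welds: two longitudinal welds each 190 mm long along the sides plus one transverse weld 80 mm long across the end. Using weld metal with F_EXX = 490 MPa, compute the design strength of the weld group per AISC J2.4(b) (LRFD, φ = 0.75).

φR_n ≈ 717 kN

t_e = 0.707 × 10 = 7.07 mm.
R_nwl = 0.6 × 490 × 7.07 × 380 × 10⁻³ = 789.9 kN (longitudinal, 2 welds).
R_nwt = 0.6 × 490 × 7.07 × 80 × 10⁻³ = 166.3 kN (transverse, base value).
(i) R_nwl + R_nwt = 956.1 kN; (ii) 0.85 R_nwl + 1.5 R_nwt = 920.8 kN.
R_n = max = 956.1 kN [governs: (i)]; φR_n = 717.1 kN.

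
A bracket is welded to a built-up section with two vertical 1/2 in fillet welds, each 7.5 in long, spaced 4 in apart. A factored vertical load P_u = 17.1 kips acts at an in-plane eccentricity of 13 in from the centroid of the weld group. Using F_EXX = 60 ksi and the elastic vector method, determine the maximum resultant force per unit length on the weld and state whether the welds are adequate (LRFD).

f_max ≈ 7.85 kip/in; adequate

Total weld length L_w = 15 in. Treat welds as unit-width lines.
Polar moment about centroid: J = 2[d³/12 + d(b/2)²] = 2[7.5³/12 + 7.5×2²] = 130.3 in³.
Direct shear f_v = P/L_w = 17.1 / 15 = 1.14 kip/in (vertical).
Torsion M = P·e = 17.1 × 13 = 222.3 kip·in.
Critical point at (x, y) = (2, 3.75) from centroid. f_tx = M·y/J = 6.397 kip/in; f_ty = M·x/J = 3.412 kip/in.
Resultant f_max = √[f_tx² + (f_v + f_ty)²] = √[6.397² + (1.14 + 3.412)²] = 7.851 kip/in.
Capacity per unit length: φr_n = 0.75 × 0.6 × 60 × (0.707 × 0.5) = 9.544 kip/in.
7.851 ≤ 9.544 → adequate.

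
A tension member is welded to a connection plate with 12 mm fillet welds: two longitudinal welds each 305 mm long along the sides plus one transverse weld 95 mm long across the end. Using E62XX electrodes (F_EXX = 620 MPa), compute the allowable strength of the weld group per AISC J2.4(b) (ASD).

R_n/Ω ≈ 1110 kN

t_e = 0.707 × 12 = 8.484 mm.
R_nwl = 0.6 × 620 × 8.484 × 610 × 10⁻³ = 1925 kN (longitudinal, 2 welds).
R_nwt = 0.6 × 620 × 8.484 × 95 × 10⁻³ = 299.8 kN (transverse, base value).
(i) R_nwl + R_nwt = 2225 kN; (ii) 0.85 R_nwl + 1.5 R_nwt = 2086 kN.
R_n = max = 2225 kN [governs: (i)]; R_n/Ω = 1113 kN.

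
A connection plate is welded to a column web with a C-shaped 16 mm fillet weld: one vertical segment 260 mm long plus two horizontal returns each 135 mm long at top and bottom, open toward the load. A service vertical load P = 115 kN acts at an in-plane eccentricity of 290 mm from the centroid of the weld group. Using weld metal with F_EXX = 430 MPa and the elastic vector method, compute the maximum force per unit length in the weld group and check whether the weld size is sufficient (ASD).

f_max ≈ 927 N/mm; adequate

Total weld length L_w = 530 mm. Treat welds as unit-width lines.
Centroid: x̄ = 2×135×67.5 / 530 = 34.39 mm from the vertical weld.
Polar moment about centroid: J = I_x + I_y = [260³/12 + 2×135×130²] + [260×34.39² + 2(135³/12 + 135×33.11²)] = 7041000 mm³.
Direct shear f_v = P/L_w = 115×10³ / 530 = 217 N/mm (vertical).
Torsion M = P·e = 115×10³ × 290 = 33350000 N·mm.
Critical point at (x, y) = (100.6, 130) from centroid. f_tx = M·y/J = 615.7 N/mm; f_ty = M·x/J = 476.5 N/mm.
Resultant f_max = √[f_tx² + (f_v + f_ty)²] = √[615.7² + (217 + 476.5)²] = 927.4 N/mm.
Capacity per unit length: r_n/Ω = (1/2.0) × 0.6 × 430 × (0.707 × 16) = 1459 N/mm.
927.4 ≤ 1459 → adequate.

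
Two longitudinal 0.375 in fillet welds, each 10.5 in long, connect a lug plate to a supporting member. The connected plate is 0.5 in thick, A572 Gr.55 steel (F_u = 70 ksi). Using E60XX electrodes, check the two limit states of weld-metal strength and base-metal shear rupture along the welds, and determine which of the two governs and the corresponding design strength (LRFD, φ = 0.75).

E60XX → F_EXX = 60 ksi.
t_e = 0.707 × 0.375 = 0.2651 in; L = 21 in.
Weld metal: φR_n = 0.75 × 0.6 × 60 × 0.2651 × 21 = 150.3 kips.
Base metal (shear rupture): φR_n = 0.75 × 0.6 × 70 × 0.5 × 21 = 330.8 kips.
Governing: weld metal.

φR_n ≈ 150 kips (weld metal governs)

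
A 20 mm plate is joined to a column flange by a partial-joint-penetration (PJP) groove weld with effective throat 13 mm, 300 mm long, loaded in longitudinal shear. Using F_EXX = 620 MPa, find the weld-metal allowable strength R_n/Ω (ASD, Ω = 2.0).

Effective throat (given) t_e = 13 mm.
A_we = 13 × 300 = 3900 mm².
F_nw = 0.6 F_EXX = 372 MPa.
R_n/Ω = (372 × 3900) / 2.0 × 10⁻³ = 725.4 kN.

R_n/Ω ≈ 725 kN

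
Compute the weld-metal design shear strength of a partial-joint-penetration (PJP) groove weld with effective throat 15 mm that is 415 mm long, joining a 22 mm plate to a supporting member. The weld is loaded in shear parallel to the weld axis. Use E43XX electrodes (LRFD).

E43XX → F_EXX = 430 MPa.
Effective throat (given) t_e = 15 mm.
A_we = 15 × 415 = 6225 mm².
F_nw = 0.6 F_EXX = 258 MPa.
φR_n = 0.75 × 258 × 6225 × 10⁻³ = 1205 kN.

φR_n ≈ 1200 kN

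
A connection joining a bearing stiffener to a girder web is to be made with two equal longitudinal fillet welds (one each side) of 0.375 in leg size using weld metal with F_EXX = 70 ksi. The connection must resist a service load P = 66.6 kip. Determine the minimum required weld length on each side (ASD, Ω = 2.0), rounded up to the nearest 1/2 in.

Throat t_e = 0.707 × 0.375 = 0.2651 in.
r_n/Ω = (0.6 × 70 × 0.2651) / 2.0 = 5.568 kip/in.
L_req = P / (r_n/Ω) = 66.6 / 5.568 = 11.96 in total.
Per side: 11.96 / 2 = 5.981 in.
Round up → use L = 6 in on each side.

L = 6 in on each side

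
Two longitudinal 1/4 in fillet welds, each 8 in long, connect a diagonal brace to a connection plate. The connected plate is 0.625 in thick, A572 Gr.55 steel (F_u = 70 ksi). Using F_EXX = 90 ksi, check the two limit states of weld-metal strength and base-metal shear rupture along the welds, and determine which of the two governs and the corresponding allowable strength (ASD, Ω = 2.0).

R_n/Ω ≈ 76.4 kip (weld metal governs)

t_e = 0.707 × 0.25 = 0.1767 in; L = 16 in.
Weld metal: R_n/Ω = (1/2.0) × 0.6 × 90 × 0.1767 × 16 = 76.36 kip.
Base metal (shear rupture): R_n/Ω = (1/2.0) × 0.6 × 70 × 0.625 × 16 = 210 kip.
Governing: weld metal.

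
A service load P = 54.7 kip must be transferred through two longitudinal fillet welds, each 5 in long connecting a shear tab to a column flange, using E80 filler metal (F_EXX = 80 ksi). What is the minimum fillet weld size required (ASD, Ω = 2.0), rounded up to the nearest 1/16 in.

w = 3/8 in

Total weld length L = 10 in.
Required throat t_e = P × Ω / (0.6 F_EXX × L) = 54.7 × 2.0 / (0.6 × 80 × 10) = 0.2279 in.
Required leg w = t_e / 0.707 = 0.3224 in → use 3/8 in.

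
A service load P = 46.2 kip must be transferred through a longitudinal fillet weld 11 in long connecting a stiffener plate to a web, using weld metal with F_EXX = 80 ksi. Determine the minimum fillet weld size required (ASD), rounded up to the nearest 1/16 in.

w = 1/4 in

Total weld length L = 11 in.
Required throat t_e = P × Ω / (0.6 F_EXX × L) = 46.2 × 2.0 / (0.6 × 80 × 11) = 0.175 in.
Required leg w = t_e / 0.707 = 0.2475 in → use 1/4 in.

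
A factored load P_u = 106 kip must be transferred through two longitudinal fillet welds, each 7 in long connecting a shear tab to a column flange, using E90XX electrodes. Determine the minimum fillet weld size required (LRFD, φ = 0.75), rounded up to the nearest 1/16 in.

w = 5/16 in

E90XX → F_EXX = 90 ksi.
Total weld length L = 14 in.
Required throat t_e = P_u / (φ × 0.6 F_EXX × L) = 106 / (0.75 × 0.6 × 90 × 14) = 0.1869 in.
Required leg w = t_e / 0.707 = 0.2644 in → use 5/16 in.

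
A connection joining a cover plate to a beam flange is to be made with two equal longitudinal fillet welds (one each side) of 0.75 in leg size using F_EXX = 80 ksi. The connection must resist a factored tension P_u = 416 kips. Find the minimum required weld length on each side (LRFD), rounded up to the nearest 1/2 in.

L = 11 in on each side

Throat t_e = 0.707 × 0.75 = 0.5302 in.
φr_n = 0.75 × 0.6 × 80 × 0.5302 = 19.09 kips/in.
L_req = P_u / φr_n = 416 / 19.09 = 21.79 in total.
Per side: 21.79 / 2 = 10.9 in.
Round up → use L = 11 in on each side.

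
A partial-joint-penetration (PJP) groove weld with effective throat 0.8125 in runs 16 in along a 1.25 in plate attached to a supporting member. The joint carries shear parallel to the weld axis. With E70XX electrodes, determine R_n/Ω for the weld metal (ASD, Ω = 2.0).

R_n/Ω ≈ 273 kip

E70XX → F_EXX = 70 ksi.
Effective throat (given) t_e = 0.8125 in.
A_we = 0.8125 × 16 = 13 in².
F_nw = 0.6 F_EXX = 42 ksi.
R_n/Ω = (42 × 13) / 2.0 = 273 kip.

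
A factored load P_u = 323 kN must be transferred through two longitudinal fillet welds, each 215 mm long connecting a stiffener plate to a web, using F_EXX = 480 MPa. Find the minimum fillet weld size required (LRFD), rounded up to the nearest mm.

w = 5 mm

Total weld length L = 430 mm.
Required throat t_e = P_u / (φ × 0.6 F_EXX × L) = 323 / (0.75 × 0.6 × 480 × 430 × 10⁻³) = 3.478 mm.
Required leg w = t_e / 0.707 = 4.919 mm → use 5 mm.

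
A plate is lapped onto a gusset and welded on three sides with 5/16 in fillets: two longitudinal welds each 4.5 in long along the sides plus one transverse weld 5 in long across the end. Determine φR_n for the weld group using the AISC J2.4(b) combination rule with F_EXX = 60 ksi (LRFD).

t_e = 0.707 × 0.3125 = 0.2209 in.
R_nwl = 0.6 × 60 × 0.2209 × 9 = 71.58 kip (longitudinal, 2 welds).
R_nwt = 0.6 × 60 × 0.2209 × 5 = 39.77 kip (transverse, base value).
(i) R_nwl + R_nwt = 111.4 kip; (ii) 0.85 R_nwl + 1.5 R_nwt = 120.5 kip.
R_n = max = 120.5 kip [governs: (ii)]; φR_n = 90.37 kip.

φR_n ≈ 90.4 kip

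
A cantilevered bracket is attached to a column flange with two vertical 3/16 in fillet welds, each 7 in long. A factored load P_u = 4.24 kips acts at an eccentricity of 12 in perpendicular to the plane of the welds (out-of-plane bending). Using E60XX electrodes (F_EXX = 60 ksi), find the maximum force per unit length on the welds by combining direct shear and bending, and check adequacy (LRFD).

L_w = 2 × 7 = 14 in; section modulus (unit throat) S = 2 × L²/6 = 16.33 in².
Direct shear f_v = P/L_w = 4.24/14 = 0.3029 kip/in.
Moment M = P × e = 4.24 × 12 = 50.88 kip·in; bending f_b = M/S = 3.115 kip/in.
f_max = √(f_v² + f_b²) = √(0.3029² + 3.115²) = 3.13 kip/in.
φr_n = 0.75 × 0.6 × 60 × (0.707 × 0.1875) = 3.579 kip/in → adequate.

f_max ≈ 3.13 kip/in; adequate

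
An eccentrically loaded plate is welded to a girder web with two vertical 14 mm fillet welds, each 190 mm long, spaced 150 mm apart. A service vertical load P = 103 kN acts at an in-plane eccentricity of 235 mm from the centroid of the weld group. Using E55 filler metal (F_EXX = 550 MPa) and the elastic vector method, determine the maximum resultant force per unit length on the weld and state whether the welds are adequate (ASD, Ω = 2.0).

f_max ≈ 1080 N/mm; adequate

Total weld length L_w = 380 mm. Treat welds as unit-width lines.
Polar moment about centroid: J = 2[d³/12 + d(b/2)²] = 2[190³/12 + 190×75²] = 3281000 mm³.
Direct shear f_v = P/L_w = 103×10³ / 380 = 271.1 N/mm (vertical).
Torsion M = P·e = 103×10³ × 235 = 24205000 N·mm.
Critical point at (x, y) = (75, 95) from centroid. f_tx = M·y/J = 700.9 N/mm; f_ty = M·x/J = 553.4 N/mm.
Resultant f_max = √[f_tx² + (f_v + f_ty)²] = √[700.9² + (271.1 + 553.4)²] = 1082 N/mm.
Capacity per unit length: r_n/Ω = (1/2.0) × 0.6 × 550 × (0.707 × 14) = 1633 N/mm.
1082 ≤ 1633 → adequate.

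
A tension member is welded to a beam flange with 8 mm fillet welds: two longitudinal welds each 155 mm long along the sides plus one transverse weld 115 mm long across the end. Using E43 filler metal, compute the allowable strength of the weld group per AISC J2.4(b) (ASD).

R_n/Ω ≈ 318 kN

E43XX → F_EXX = 430 MPa.
t_e = 0.707 × 8 = 5.656 mm.
R_nwl = 0.6 × 430 × 5.656 × 310 × 10⁻³ = 452.4 kN (longitudinal, 2 welds).
R_nwt = 0.6 × 430 × 5.656 × 115 × 10⁻³ = 167.8 kN (transverse, base value).
(i) R_nwl + R_nwt = 620.2 kN; (ii) 0.85 R_nwl + 1.5 R_nwt = 636.2 kN.
R_n = max = 636.2 kN [governs: (ii)]; R_n/Ω = 318.1 kN.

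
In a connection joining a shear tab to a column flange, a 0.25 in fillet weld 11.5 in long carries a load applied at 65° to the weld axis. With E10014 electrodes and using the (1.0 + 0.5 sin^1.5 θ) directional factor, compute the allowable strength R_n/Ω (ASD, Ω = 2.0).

R_n/Ω ≈ 87.3 kip

E100XX → F_EXX = 100 ksi.
t_e = 0.707 × 0.25 = 0.1767 in; A_we = 0.1767 × 11.5 = 2.033 in².
Directional factor: 1.0 + 0.5 sin^1.5(65°) = 1.431.
F_nw = 0.6 × 100 × 1.431 = 85.88 ksi.
R_n/Ω = (85.88 × 2.033) / 2.0 = 87.29 kip.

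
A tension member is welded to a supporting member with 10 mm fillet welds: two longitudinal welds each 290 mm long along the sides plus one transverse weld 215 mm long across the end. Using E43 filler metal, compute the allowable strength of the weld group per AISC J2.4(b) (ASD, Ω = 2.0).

E43XX → F_EXX = 430 MPa.
t_e = 0.707 × 10 = 7.07 mm.
R_nwl = 0.6 × 430 × 7.07 × 580 × 10⁻³ = 1058 kN (longitudinal, 2 welds).
R_nwt = 0.6 × 430 × 7.07 × 215 × 10⁻³ = 392.2 kN (transverse, base value).
(i) R_nwl + R_nwt = 1450 kN; (ii) 0.85 R_nwl + 1.5 R_nwt = 1488 kN.
R_n = max = 1488 kN [governs: (ii)]; R_n/Ω = 743.8 kN.

R_n/Ω ≈ 744 kN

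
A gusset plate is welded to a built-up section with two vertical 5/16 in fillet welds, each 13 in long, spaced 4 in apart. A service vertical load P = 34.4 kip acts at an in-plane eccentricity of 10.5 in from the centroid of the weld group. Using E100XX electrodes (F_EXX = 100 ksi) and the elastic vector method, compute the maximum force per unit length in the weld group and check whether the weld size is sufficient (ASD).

f_max ≈ 5.75 kip/in; adequate

Total weld length L_w = 26 in. Treat welds as unit-width lines.
Polar moment about centroid: J = 2[d³/12 + d(b/2)²] = 2[13³/12 + 13×2²] = 470.2 in³.
Direct shear f_v = P/L_w = 34.4 / 26 = 1.323 kip/in (vertical).
Torsion M = P·e = 34.4 × 10.5 = 361.2 kip·in.
Critical point at (x, y) = (2, 6.5) from centroid. f_tx = M·y/J = 4.994 kip/in; f_ty = M·x/J = 1.536 kip/in.
Resultant f_max = √[f_tx² + (f_v + f_ty)²] = √[4.994² + (1.323 + 1.536)²] = 5.754 kip/in.
Capacity per unit length: r_n/Ω = (1/2.0) × 0.6 × 100 × (0.707 × 0.3125) = 6.628 kip/in.
5.754 ≤ 6.628 → adequate.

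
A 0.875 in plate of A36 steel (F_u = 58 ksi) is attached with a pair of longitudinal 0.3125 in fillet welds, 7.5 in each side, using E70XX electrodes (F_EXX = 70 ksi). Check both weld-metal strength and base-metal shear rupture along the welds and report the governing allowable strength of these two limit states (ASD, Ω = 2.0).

R_n/Ω ≈ 69.6 kip (weld metal governs)

t_e = 0.707 × 0.3125 = 0.2209 in; L = 15 in.
Weld metal: R_n/Ω = (1/2.0) × 0.6 × 70 × 0.2209 × 15 = 69.6 kip.
Base metal (shear rupture): R_n/Ω = (1/2.0) × 0.6 × 58 × 0.875 × 15 = 228.4 kip.
Governing: weld metal.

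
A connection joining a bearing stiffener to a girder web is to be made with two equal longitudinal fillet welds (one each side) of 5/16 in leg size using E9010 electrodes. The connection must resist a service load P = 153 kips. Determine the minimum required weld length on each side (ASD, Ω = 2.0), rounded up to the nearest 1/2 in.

L = 13 in on each side

E90XX → F_EXX = 90 ksi.
Throat t_e = 0.707 × 0.3125 = 0.2209 in.
r_n/Ω = (0.6 × 90 × 0.2209) / 2.0 = 5.965 kip/in.
L_req = P / (r_n/Ω) = 153 / 5.965 = 25.65 in total.
Per side: 25.65 / 2 = 12.82 in.
Round up → use L = 13 in on each side.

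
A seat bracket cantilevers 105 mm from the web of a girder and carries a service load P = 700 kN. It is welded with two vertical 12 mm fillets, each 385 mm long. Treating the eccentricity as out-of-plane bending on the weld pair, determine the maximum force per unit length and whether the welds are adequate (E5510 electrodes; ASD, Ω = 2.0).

E55XX → F_EXX = 550 MPa.
L_w = 2 × 385 = 770 mm; section modulus (unit throat) S = 2 × L²/6 = 49410 mm².
Direct shear f_v = P/L_w = 700×10³/770 = 909.1 N/mm.
Moment M = P × e = 700×10³ × 105 = 73500000 N·mm; bending f_b = M/S = 1488 N/mm.
f_max = √(f_v² + f_b²) = √(909.1² + 1488²) = 1743 N/mm.
r_n/Ω = (1/2.0) × 0.6 × 550 × (0.707 × 12) = 1400 N/mm → NOT adequate.

f_max ≈ 1740 N/mm; NOT adequate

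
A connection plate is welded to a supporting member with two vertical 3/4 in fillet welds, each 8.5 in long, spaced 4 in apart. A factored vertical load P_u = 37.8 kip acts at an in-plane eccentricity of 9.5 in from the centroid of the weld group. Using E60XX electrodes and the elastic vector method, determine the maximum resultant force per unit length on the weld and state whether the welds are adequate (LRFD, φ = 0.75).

f_max ≈ 11 kip/in; adequate

E60XX → F_EXX = 60 ksi.
Total weld length L_w = 17 in. Treat welds as unit-width lines.
Polar moment about centroid: J = 2[d³/12 + d(b/2)²] = 2[8.5³/12 + 8.5×2²] = 170.4 in³.
Direct shear f_v = P/L_w = 37.8 / 17 = 2.224 kip/in (vertical).
Torsion M = P·e = 37.8 × 9.5 = 359.1 kip·in.
Critical point at (x, y) = (2, 4.25) from centroid. f_tx = M·y/J = 8.959 kip/in; f_ty = M·x/J = 4.216 kip/in.
Resultant f_max = √[f_tx² + (f_v + f_ty)²] = √[8.959² + (2.224 + 4.216)²] = 11.03 kip/in.
Capacity per unit length: φr_n = 0.75 × 0.6 × 60 × (0.707 × 0.75) = 14.32 kip/in.
11.03 ≤ 14.32 → adequate.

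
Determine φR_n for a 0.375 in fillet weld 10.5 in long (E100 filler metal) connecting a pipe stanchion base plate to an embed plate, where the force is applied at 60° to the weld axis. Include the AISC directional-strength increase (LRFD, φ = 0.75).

φR_n ≈ 176 kip

E100XX → F_EXX = 100 ksi.
t_e = 0.707 × 0.375 = 0.2651 in; A_we = 0.2651 × 10.5 = 2.784 in².
Directional factor: 1.0 + 0.5 sin^1.5(60°) = 1.403.
F_nw = 0.6 × 100 × 1.403 = 84.18 ksi.
φR_n = 0.75 × 84.18 × 2.784 = 175.8 kip.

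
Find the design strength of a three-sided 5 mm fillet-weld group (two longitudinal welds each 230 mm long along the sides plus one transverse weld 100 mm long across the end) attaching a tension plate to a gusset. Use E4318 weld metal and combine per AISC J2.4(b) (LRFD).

φR_n ≈ 383 kN

E43XX → F_EXX = 430 MPa.
t_e = 0.707 × 5 = 3.535 mm.
R_nwl = 0.6 × 430 × 3.535 × 460 × 10⁻³ = 419.5 kN (longitudinal, 2 welds).
R_nwt = 0.6 × 430 × 3.535 × 100 × 10⁻³ = 91.2 kN (transverse, base value).
(i) R_nwl + R_nwt = 510.7 kN; (ii) 0.85 R_nwl + 1.5 R_nwt = 493.4 kN.
R_n = max = 510.7 kN [governs: (i)]; φR_n = 383.1 kN.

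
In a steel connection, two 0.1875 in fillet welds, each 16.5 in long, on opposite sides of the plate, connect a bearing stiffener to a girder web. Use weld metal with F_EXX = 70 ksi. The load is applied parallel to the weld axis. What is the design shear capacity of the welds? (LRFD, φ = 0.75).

Effective throat t_e = 0.707 × 0.1875 = 0.1326 in.
Total length L = 33 in; A_we = 0.1326 × 33 = 4.375 in².
F_nw = 0.6 F_EXX = 0.6 × 70 = 42 ksi.
φR_n = 0.75 × 42 × 4.375 = 137.8 kips.

φR_n ≈ 138 kips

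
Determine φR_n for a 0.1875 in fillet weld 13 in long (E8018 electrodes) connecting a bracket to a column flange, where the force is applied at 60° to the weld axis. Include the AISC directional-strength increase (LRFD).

φR_n ≈ 87 kips

E80XX → F_EXX = 80 ksi.
t_e = 0.707 × 0.1875 = 0.1326 in; A_we = 0.1326 × 13 = 1.723 in².
Directional factor: 1.0 + 0.5 sin^1.5(60°) = 1.403.
F_nw = 0.6 × 80 × 1.403 = 67.34 ksi.
φR_n = 0.75 × 67.34 × 1.723 = 87.04 kips.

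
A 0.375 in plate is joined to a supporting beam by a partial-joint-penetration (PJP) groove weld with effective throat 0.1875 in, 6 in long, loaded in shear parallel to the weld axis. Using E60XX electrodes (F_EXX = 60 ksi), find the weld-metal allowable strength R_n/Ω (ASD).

R_n/Ω ≈ 20.2 kip

Effective throat (given) t_e = 0.1875 in.
A_we = 0.1875 × 6 = 1.125 in².
F_nw = 0.6 F_EXX = 36 ksi.
R_n/Ω = (36 × 1.125) / 2.0 = 20.25 kip.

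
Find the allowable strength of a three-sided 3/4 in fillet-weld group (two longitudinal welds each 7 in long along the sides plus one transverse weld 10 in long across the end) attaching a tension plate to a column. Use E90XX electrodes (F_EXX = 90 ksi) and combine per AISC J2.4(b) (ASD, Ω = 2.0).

R_n/Ω ≈ 385 kips

t_e = 0.707 × 0.75 = 0.5302 in.
R_nwl = 0.6 × 90 × 0.5302 × 14 = 400.9 kips (longitudinal, 2 welds).
R_nwt = 0.6 × 90 × 0.5302 × 10 = 286.3 kips (transverse, base value).
(i) R_nwl + R_nwt = 687.2 kips; (ii) 0.85 R_nwl + 1.5 R_nwt = 770.2 kips.
R_n = max = 770.2 kips [governs: (ii)]; R_n/Ω = 385.1 kips.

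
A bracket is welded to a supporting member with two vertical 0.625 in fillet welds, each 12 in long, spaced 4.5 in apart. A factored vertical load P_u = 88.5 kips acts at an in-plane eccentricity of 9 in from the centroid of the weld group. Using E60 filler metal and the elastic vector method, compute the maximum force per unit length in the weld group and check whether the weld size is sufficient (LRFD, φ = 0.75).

E60XX → F_EXX = 60 ksi.
Total weld length L_w = 24 in. Treat welds as unit-width lines.
Polar moment about centroid: J = 2[d³/12 + d(b/2)²] = 2[12³/12 + 12×2.25²] = 409.5 in³.
Direct shear f_v = P/L_w = 88.5 / 24 = 3.688 kip/in (vertical).
Torsion M = P·e = 88.5 × 9 = 796.5 kip·in.
Critical point at (x, y) = (2.25, 6) from centroid. f_tx = M·y/J = 11.67 kip/in; f_ty = M·x/J = 4.376 kip/in.
Resultant f_max = √[f_tx² + (f_v + f_ty)²] = √[11.67² + (3.688 + 4.376)²] = 14.19 kip/in.
Capacity per unit length: φr_n = 0.75 × 0.6 × 60 × (0.707 × 0.625) = 11.93 kip/in.
14.19 > 11.93 → NOT adequate.

f_max ≈ 14.2 kip/in; NOT adequate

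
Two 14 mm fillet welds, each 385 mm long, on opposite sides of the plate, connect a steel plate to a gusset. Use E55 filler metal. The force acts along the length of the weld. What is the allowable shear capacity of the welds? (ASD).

E55XX → F_EXX = 550 MPa.
Effective throat t_e = 0.707 × 14 = 9.898 mm.
Total length L = 770 mm; A_we = 9.898 × 770 = 7621 mm².
F_nw = 0.6 F_EXX = 0.6 × 550 = 330 MPa.
R_n = 330 × 7621 × 10⁻³ = 2515 kN; R_n/Ω = 2515/2.0 = 1258 kN.

R_n/Ω ≈ 1260 kN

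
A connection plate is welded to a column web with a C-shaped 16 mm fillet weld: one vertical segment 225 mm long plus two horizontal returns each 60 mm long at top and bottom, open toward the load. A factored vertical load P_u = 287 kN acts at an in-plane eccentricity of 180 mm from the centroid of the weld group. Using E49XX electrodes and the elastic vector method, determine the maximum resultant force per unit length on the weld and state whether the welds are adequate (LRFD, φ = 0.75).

E49XX → F_EXX = 490 MPa.
Total weld length L_w = 345 mm. Treat welds as unit-width lines.
Centroid: x̄ = 2×60×30 / 345 = 10.43 mm from the vertical weld.
Polar moment about centroid: J = I_x + I_y = [225³/12 + 2×60×112.5²] + [225×10.43² + 2(60³/12 + 60×19.57²)] = 2574000 mm³.
Direct shear f_v = P/L_w = 287×10³ / 345 = 831.9 N/mm (vertical).
Torsion M = P·e = 287×10³ × 180 = 51660000 N·mm.
Critical point at (x, y) = (49.57, 112.5) from centroid. f_tx = M·y/J = 2258 N/mm; f_ty = M·x/J = 994.6 N/mm.
Resultant f_max = √[f_tx² + (f_v + f_ty)²] = √[2258² + (831.9 + 994.6)²] = 2904 N/mm.
Capacity per unit length: φr_n = 0.75 × 0.6 × 490 × (0.707 × 16) = 2494 N/mm.
2904 > 2494 → NOT adequate.

f_max ≈ 2900 N/mm; NOT adequate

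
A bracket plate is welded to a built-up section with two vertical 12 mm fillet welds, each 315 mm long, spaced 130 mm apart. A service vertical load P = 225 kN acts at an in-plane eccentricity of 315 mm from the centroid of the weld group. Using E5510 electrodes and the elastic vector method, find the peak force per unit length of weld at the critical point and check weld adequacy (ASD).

E55XX → F_EXX = 550 MPa.
Total weld length L_w = 630 mm. Treat welds as unit-width lines.
Polar moment about centroid: J = 2[d³/12 + d(b/2)²] = 2[315³/12 + 315×65²] = 7871000 mm³.
Direct shear f_v = P/L_w = 225×10³ / 630 = 357.1 N/mm (vertical).
Torsion M = P·e = 225×10³ × 315 = 70875000 N·mm.
Critical point at (x, y) = (65, 157.5) from centroid. f_tx = M·y/J = 1418 N/mm; f_ty = M·x/J = 585.3 N/mm.
Resultant f_max = √[f_tx² + (f_v + f_ty)²] = √[1418² + (357.1 + 585.3)²] = 1703 N/mm.
Capacity per unit length: r_n/Ω = (1/2.0) × 0.6 × 550 × (0.707 × 12) = 1400 N/mm.
1703 > 1400 → NOT adequate.

f_max ≈ 1700 N/mm; NOT adequate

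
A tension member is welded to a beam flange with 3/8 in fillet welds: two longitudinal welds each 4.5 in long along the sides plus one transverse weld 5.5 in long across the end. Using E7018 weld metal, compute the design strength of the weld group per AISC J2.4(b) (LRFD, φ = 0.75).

E70XX → F_EXX = 70 ksi.
t_e = 0.707 × 0.375 = 0.2651 in.
R_nwl = 0.6 × 70 × 0.2651 × 9 = 100.2 kips (longitudinal, 2 welds).
R_nwt = 0.6 × 70 × 0.2651 × 5.5 = 61.24 kips (transverse, base value).
(i) R_nwl + R_nwt = 161.5 kips; (ii) 0.85 R_nwl + 1.5 R_nwt = 177.1 kips.
R_n = max = 177.1 kips [governs: (ii)]; φR_n = 132.8 kips.

φR_n ≈ 133 kips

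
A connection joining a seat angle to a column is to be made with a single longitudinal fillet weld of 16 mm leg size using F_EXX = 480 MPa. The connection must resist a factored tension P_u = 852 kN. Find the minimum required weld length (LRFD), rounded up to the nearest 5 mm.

Throat t_e = 0.707 × 16 = 11.31 mm.
φr_n = 0.75 × 0.6 × 480 × 11.31 × 10⁻³ = 2.443 kN/mm.
L_req = P_u / φr_n = 852 / 2.443 = 348.7 mm total.
Round up → use L = 350 mm.

L = 350 mm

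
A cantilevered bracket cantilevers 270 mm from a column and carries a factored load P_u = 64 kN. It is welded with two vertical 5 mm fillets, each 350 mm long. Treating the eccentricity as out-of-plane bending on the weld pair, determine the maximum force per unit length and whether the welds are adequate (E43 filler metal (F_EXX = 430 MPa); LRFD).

f_max ≈ 433 N/mm; adequate

L_w = 2 × 350 = 700 mm; section modulus (unit throat) S = 2 × L²/6 = 40830 mm².
Direct shear f_v = P/L_w = 64×10³/700 = 91.43 N/mm.
Moment M = P × e = 64×10³ × 270 = 17280000 N·mm; bending f_b = M/S = 423.2 N/mm.
f_max = √(f_v² + f_b²) = √(91.43² + 423.2²) = 432.9 N/mm.
φr_n = 0.75 × 0.6 × 430 × (0.707 × 5) = 684 N/mm → adequate.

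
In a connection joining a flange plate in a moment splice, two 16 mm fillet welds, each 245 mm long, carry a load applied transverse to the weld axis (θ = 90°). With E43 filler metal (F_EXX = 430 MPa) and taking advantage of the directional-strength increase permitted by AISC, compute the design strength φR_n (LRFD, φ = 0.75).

t_e = 0.707 × 16 = 11.31 mm; A_we = 11.31 × 490 = 5543 mm².
Directional factor: 1.0 + 0.5 sin^1.5(90°) = 1.5.
F_nw = 0.6 × 430 × 1.5 = 387 MPa.
φR_n = 0.75 × 387 × 5543 × 10⁻³ = 1609 kN.

φR_n ≈ 1610 kN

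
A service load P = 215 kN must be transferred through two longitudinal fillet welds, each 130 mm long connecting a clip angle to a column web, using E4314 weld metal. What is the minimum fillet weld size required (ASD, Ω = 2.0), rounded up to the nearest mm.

E43XX → F_EXX = 430 MPa.
Total weld length L = 260 mm.
Required throat t_e = P × Ω / (0.6 F_EXX × L) = 215 × 2.0 / (0.6 × 430 × 260 × 10⁻³) = 6.41 mm.
Required leg w = t_e / 0.707 = 9.067 mm → use 10 mm.

w = 10 mm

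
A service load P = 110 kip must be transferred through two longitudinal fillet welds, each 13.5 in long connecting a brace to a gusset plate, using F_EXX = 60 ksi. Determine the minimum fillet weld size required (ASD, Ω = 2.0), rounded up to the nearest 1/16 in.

w = 3/8 in

Total weld length L = 27 in.
Required throat t_e = P × Ω / (0.6 F_EXX × L) = 110 × 2.0 / (0.6 × 60 × 27) = 0.2263 in.
Required leg w = t_e / 0.707 = 0.3201 in → use 3/8 in.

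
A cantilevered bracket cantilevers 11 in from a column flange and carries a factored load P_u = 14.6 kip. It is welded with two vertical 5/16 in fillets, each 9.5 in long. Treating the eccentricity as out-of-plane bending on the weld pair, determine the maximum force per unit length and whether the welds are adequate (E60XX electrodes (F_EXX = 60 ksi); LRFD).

f_max ≈ 5.39 kip/in; adequate

L_w = 2 × 9.5 = 19 in; section modulus (unit throat) S = 2 × L²/6 = 30.08 in².
Direct shear f_v = P/L_w = 14.6/19 = 0.7684 kip/in.
Moment M = P × e = 14.6 × 11 = 160.6 kip·in; bending f_b = M/S = 5.339 kip/in.
f_max = √(f_v² + f_b²) = √(0.7684² + 5.339²) = 5.394 kip/in.
φr_n = 0.75 × 0.6 × 60 × (0.707 × 0.3125) = 5.965 kip/in → adequate.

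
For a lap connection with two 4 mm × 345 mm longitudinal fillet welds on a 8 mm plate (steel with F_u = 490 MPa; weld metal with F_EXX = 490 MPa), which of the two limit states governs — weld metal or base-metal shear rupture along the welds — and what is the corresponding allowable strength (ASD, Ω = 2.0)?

t_e = 0.707 × 4 = 2.828 mm; L = 690 mm.
Weld metal: R_n/Ω = (1/2.0) × 0.6 × 490 × 2.828 × 690 × 10⁻³ = 286.8 kN.
Base metal (shear rupture): R_n/Ω = (1/2.0) × 0.6 × 490 × 8 × 690 × 10⁻³ = 811.4 kN.
Governing: weld metal.

R_n/Ω ≈ 287 kN (weld metal governs)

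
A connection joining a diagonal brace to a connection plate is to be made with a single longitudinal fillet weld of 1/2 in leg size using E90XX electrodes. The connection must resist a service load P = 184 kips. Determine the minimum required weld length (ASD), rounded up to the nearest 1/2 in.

E90XX → F_EXX = 90 ksi.
Throat t_e = 0.707 × 0.5 = 0.3535 in.
r_n/Ω = (0.6 × 90 × 0.3535) / 2.0 = 9.544 kip/in.
L_req = P / (r_n/Ω) = 184 / 9.544 = 19.28 in total.
Round up → use L = 19.5 in.

L = 19.5 in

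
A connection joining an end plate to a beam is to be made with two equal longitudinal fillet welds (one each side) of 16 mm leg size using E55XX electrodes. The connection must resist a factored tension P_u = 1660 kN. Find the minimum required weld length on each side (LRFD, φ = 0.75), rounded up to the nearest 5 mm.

E55XX → F_EXX = 550 MPa.
Throat t_e = 0.707 × 16 = 11.31 mm.
φr_n = 0.75 × 0.6 × 550 × 11.31 × 10⁻³ = 2.8 kN/mm.
L_req = P_u / φr_n = 1660 / 2.8 = 592.9 mm total.
Per side: 592.9 / 2 = 296.5 mm.
Round up → use L = 300 mm on each side.

L = 300 mm on each side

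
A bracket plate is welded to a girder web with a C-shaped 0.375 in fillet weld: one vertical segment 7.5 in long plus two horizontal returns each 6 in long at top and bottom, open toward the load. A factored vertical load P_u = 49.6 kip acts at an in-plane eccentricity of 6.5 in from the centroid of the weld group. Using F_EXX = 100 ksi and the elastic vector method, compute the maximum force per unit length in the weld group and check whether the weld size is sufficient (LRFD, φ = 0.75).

Total weld length L_w = 19.5 in. Treat welds as unit-width lines.
Centroid: x̄ = 2×6×3 / 19.5 = 1.846 in from the vertical weld.
Polar moment about centroid: J = I_x + I_y = [7.5³/12 + 2×6×3.75²] + [7.5×1.846² + 2(6³/12 + 6×1.154²)] = 281.4 in³.
Direct shear f_v = P/L_w = 49.6 / 19.5 = 2.544 kip/in (vertical).
Torsion M = P·e = 49.6 × 6.5 = 322.4 kip·in.
Critical point at (x, y) = (4.154, 3.75) from centroid. f_tx = M·y/J = 4.296 kip/in; f_ty = M·x/J = 4.758 kip/in.
Resultant f_max = √[f_tx² + (f_v + f_ty)²] = √[4.296² + (2.544 + 4.758)²] = 8.472 kip/in.
Capacity per unit length: φr_n = 0.75 × 0.6 × 100 × (0.707 × 0.375) = 11.93 kip/in.
8.472 ≤ 11.93 → adequate.

f_max ≈ 8.47 kip/in; adequate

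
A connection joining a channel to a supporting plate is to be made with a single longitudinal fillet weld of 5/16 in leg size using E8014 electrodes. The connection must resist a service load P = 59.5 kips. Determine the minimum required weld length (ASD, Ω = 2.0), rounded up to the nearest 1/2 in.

L = 11.5 in

E80XX → F_EXX = 80 ksi.
Throat t_e = 0.707 × 0.3125 = 0.2209 in.
r_n/Ω = (0.6 × 80 × 0.2209) / 2.0 = 5.302 kip/in.
L_req = P / (r_n/Ω) = 59.5 / 5.302 = 11.22 in total.
Round up → use L = 11.5 in.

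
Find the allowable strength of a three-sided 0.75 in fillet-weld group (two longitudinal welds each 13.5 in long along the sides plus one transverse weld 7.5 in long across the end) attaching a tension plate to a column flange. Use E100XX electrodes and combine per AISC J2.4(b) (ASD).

E100XX → F_EXX = 100 ksi.
t_e = 0.707 × 0.75 = 0.5302 in.
R_nwl = 0.6 × 100 × 0.5302 × 27 = 859 kips (longitudinal, 2 welds).
R_nwt = 0.6 × 100 × 0.5302 × 7.5 = 238.6 kips (transverse, base value).
(i) R_nwl + R_nwt = 1098 kips; (ii) 0.85 R_nwl + 1.5 R_nwt = 1088 kips.
R_n = max = 1098 kips [governs: (i)]; R_n/Ω = 548.8 kips.

R_n/Ω ≈ 549 kips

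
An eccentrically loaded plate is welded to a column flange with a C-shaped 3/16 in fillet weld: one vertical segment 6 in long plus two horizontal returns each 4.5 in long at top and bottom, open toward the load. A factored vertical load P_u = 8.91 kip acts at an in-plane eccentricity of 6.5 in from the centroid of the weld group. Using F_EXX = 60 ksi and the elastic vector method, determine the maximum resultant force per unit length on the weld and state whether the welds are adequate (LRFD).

f_max ≈ 2.37 kip/in; adequate

Total weld length L_w = 15 in. Treat welds as unit-width lines.
Centroid: x̄ = 2×4.5×2.25 / 15 = 1.35 in from the vertical weld.
Polar moment about centroid: J = I_x + I_y = [6³/12 + 2×4.5×3²] + [6×1.35² + 2(4.5³/12 + 4.5×0.9²)] = 132.4 in³.
Direct shear f_v = P/L_w = 8.91 / 15 = 0.594 kip/in (vertical).
Torsion M = P·e = 8.91 × 6.5 = 57.915 kip·in.
Critical point at (x, y) = (3.15, 3) from centroid. f_tx = M·y/J = 1.312 kip/in; f_ty = M·x/J = 1.378 kip/in.
Resultant f_max = √[f_tx² + (f_v + f_ty)²] = √[1.312² + (0.594 + 1.378)²] = 2.368 kip/in.
Capacity per unit length: φr_n = 0.75 × 0.6 × 60 × (0.707 × 0.1875) = 3.579 kip/in.
2.368 ≤ 3.579 → adequate.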